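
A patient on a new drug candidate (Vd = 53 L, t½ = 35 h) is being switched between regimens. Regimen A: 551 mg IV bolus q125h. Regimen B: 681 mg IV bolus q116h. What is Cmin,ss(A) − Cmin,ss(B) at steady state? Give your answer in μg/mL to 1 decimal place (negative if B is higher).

Regimen A: f = (1/2)^(125/35) ≈ 0.0841; Cmin,ss = (551/53)·f/(1−f) ≈ 0.955 μg/mL.
Regimen B: f = (1/2)^(116/35) ≈ 0.1005; Cmin,ss = (681/53)·f/(1−f) ≈ 1.436 μg/mL.
Difference ≈ 0.955 − 1.436 ≈ -0.481 μg/mL.

-0.5 μg/mL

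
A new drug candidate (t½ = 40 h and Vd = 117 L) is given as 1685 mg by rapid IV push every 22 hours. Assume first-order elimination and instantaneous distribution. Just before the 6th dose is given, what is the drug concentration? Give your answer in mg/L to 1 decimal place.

26.4 mg/L

f = (1/2)^(τ/t½) = (1/2)^(22/40) ≈ 0.6830.
C₀ = D/Vd = 1685/117 ≈ 14.402 mg/L.
Before the 6th dose, 5 doses have been given. Superposition: Cmin = C₀·(f + f² + … + f^5).
≈ 14.402 × (0.6830 + 0.4665 + 0.3186 + 0.2176 + 0.1486) ≈ 14.402 × 1.8343 ≈ 26.418 mg/L.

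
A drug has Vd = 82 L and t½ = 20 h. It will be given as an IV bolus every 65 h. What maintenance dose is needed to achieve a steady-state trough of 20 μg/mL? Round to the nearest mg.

τ/t½ = 65/20 ≈ 3.25, so f = (1/2)^(65/20) ≈ 0.105112.
Cmin,ss = (D/Vd)·f/(1−f), so D = Cmin,ss·Vd·(1−f)/f.
D = 20 × 82 × (1−f)/f ≈ 20 × 82 × 8.51366 ≈ 13962.40 mg.

13962 mg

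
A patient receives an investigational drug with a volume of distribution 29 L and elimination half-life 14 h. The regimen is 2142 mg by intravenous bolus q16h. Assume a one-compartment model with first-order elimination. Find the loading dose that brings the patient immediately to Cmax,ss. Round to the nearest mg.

f = (1/2)^(16/14) ≈ 0.452862; accumulation ratio R = 1/(1−f) ≈ 1.82769.
Loading dose to hit Cmax,ss on first dose: D_load = D_maint·R ≈ 2142 × 1.82769 ≈ 3914.91 mg.

3915 mg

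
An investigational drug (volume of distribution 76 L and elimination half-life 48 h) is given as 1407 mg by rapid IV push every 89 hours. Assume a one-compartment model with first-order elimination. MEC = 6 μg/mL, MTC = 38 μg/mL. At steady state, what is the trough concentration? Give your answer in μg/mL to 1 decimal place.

7.1 μg/mL

k = ln2/t½ = ln2/48 ≈ 0.014441 h⁻¹; fraction remaining f = e^(−kτ) = e^(−0.014441×89) ≈ 0.2766.
Accumulation ratio R = 1/(1 − f) ≈ 1/0.7234 ≈ 1.3824.
Each bolus raises the concentration by D/Vd = 1407/76 ≈ 18.513 μg/mL.
Cmax,ss = C₀/(1 − f) ≈ 18.513/0.7234 ≈ 25.592 μg/mL.
One interval later, Cmin,ss = Cmax,ss·e^(−kτ) ≈ 25.592 × 0.2766 ≈ 7.079 μg/mL.
Trough 7.1 μg/mL vs MEC 6 μg/mL: adequate.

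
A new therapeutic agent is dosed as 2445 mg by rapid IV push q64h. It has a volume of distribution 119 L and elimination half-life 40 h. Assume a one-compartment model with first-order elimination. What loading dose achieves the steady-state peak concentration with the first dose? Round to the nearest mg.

f = (1/2)^(64/40) ≈ 0.329877; accumulation ratio R = 1/(1−f) ≈ 1.49226.
Loading dose to hit Cmax,ss on first dose: D_load = D_maint·R ≈ 2445 × 1.49226 ≈ 3648.58 mg.

3649 mg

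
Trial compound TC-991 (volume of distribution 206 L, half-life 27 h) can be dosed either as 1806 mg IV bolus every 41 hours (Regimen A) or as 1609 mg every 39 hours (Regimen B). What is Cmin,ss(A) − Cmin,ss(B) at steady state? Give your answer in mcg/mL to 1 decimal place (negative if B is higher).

0.2 mcg/mL

Regimen A: f = (1/2)^(41/27) ≈ 0.3490; Cmin,ss = (1806/206)·f/(1−f) ≈ 4.700 mcg/mL.
Regimen B: f = (1/2)^(39/27) ≈ 0.3674; Cmin,ss = (1609/206)·f/(1−f) ≈ 4.536 mcg/mL.
Difference ≈ 4.700 − 4.536 ≈ 0.164 mcg/mL.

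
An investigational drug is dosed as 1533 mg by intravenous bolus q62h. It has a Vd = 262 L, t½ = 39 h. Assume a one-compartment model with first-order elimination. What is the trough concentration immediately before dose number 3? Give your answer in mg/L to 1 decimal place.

f = (1/2)^(τ/t½) = (1/2)^(62/39) ≈ 0.3322.
C₀ = D/Vd = 1533/262 ≈ 5.851 mg/L.
Before the 3rd dose, 2 doses have been given. Superposition: Cmin = C₀·(f + f²).
≈ 5.851 × (0.3322 + 0.1104) ≈ 5.851 × 0.4426 ≈ 2.590 mg/L.

2.6 mg/L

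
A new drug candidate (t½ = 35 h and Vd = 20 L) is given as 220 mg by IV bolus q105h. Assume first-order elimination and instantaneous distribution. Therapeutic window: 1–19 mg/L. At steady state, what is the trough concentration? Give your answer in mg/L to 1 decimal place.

1.6 mg/L

τ = 105 h = 3 half-lives, so f = (1/2)^3 = 0.125.
At steady state, R = 1/(1 − 0.125) = 8/7.
Single-dose peak C₀ = D/Vd = 220/20 = 11 mg/L.
Steady-state peak Cmax,ss = C₀·R = 11 × 8/7 ≈ 12.571 mg/L.
Steady-state trough Cmin,ss = Cmax,ss·f ≈ 12.571 × 0.125 ≈ 1.571 mg/L.
Trough 1.6 mg/L vs MEC 1 mg/L: adequate.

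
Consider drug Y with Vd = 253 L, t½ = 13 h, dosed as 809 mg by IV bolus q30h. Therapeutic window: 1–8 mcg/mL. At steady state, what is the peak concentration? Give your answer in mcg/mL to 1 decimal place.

Over one 30-h interval, 30/13 ≈ 2.3077 half-lives elapse, leaving f ≈ 0.2020 of each dose.
Accumulation ratio R = 1/(1 − f) ≈ 1/0.7980 ≈ 1.2531.
Single-dose peak C₀ = D/Vd = 809/253 ≈ 3.198 mcg/mL.
Steady-state peak Cmax,ss = C₀·R ≈ 3.198 × 1.2531 ≈ 4.007 mcg/mL.
Peak 4.0 mcg/mL vs MTC 8 mcg/mL: below toxic threshold.

4.0 mcg/mL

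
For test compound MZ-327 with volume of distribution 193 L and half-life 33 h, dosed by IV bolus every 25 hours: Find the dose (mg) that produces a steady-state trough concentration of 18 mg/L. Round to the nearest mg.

τ/t½ = 25/33 ≈ 0.75758, so f = (1/2)^(25/33) ≈ 0.591489.
Cmin,ss = (D/Vd)·f/(1−f), so D = Cmin,ss·Vd·(1−f)/f.
D = 18 × 193 × (1−f)/f ≈ 18 × 193 × 0.69065 ≈ 2399.32 mg.

2399 mg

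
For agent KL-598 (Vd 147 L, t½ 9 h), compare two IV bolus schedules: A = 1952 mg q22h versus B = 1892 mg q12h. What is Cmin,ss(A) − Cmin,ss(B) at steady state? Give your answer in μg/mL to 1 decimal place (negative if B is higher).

-5.5 μg/mL

Regimen A: f = (1/2)^(22/9) ≈ 0.1837; Cmin,ss = (1952/147)·f/(1−f) ≈ 2.988 μg/mL.
Regimen B: f = (1/2)^(12/9) ≈ 0.3969; Cmin,ss = (1892/147)·f/(1−f) ≈ 8.470 μg/mL.
Difference ≈ 2.988 − 8.470 ≈ -5.482 μg/mL.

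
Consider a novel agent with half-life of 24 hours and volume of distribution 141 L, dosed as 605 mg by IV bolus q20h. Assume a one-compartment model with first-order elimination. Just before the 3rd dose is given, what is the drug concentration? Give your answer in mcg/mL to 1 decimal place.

3.8 mcg/mL

f = (1/2)^(τ/t½) = (1/2)^(20/24) ≈ 0.5612.
C₀ = D/Vd = 605/141 ≈ 4.291 mcg/mL.
Before the 3rd dose, 2 doses have been given. Superposition: Cmin = C₀·(f + f²).
≈ 4.291 × (0.5612 + 0.3149) ≈ 4.291 × 0.8761 ≈ 3.759 mcg/mL.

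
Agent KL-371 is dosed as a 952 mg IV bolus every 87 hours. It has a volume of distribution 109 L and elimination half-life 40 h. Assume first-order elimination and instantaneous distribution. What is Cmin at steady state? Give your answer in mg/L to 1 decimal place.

2.5 mg/L

τ/t½ = 87/40 ≈ 2.175, so fraction remaining f = (1/2)^(87/40) ≈ 0.2214.
At steady state, accumulation factor R = 1/(1 − e^(−kτ)) ≈ 1.2844.
Each bolus raises the concentration by D/Vd = 952/109 ≈ 8.734 mg/L.
Steady-state peak Cmax,ss = C₀·R ≈ 8.734 × 1.2844 ≈ 11.218 mg/L.
Steady-state trough Cmin,ss = Cmax,ss·f ≈ 11.218 × 0.2214 ≈ 2.484 mg/L.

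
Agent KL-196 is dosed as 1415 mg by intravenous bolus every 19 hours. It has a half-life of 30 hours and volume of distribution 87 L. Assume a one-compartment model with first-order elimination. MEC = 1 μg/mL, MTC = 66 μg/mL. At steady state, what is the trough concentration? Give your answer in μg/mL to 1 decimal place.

Over one 19-h interval, 19/30 ≈ 0.63333 half-lives elapse, leaving f ≈ 0.6447 of each dose.
Accumulation ratio R = 1/(1 − f) ≈ 1/0.3553 ≈ 2.8145.
Single-dose peak C₀ = D/Vd = 1415/87 ≈ 16.264 μg/mL.
Steady-state peak Cmax,ss = C₀·R ≈ 16.264 × 2.8145 ≈ 45.775 μg/mL.
Steady-state trough Cmin,ss = Cmax,ss·f ≈ 45.775 × 0.6447 ≈ 29.511 μg/mL.
Trough 29.5 μg/mL vs MEC 1 μg/mL: adequate.

29.5 μg/mL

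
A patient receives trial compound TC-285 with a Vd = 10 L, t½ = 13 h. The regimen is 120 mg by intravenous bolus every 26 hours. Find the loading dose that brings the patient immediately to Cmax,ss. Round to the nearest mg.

f = (1/2)^(26/13) ≈ 0.250000; accumulation ratio R = 1/(1−f) ≈ 1.33333.
Loading dose to hit Cmax,ss on first dose: D_load = D_maint·R ≈ 120 × 1.33333 ≈ 160.00 mg.

160 mg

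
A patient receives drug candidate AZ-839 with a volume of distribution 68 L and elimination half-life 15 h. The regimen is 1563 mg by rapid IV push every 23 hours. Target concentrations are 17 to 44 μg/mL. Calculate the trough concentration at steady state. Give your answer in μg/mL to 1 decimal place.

12.1 μg/mL

k = ln2/t½ = ln2/15 ≈ 0.046210 h⁻¹; fraction remaining f = e^(−kτ) = e^(−0.046210×23) ≈ 0.3455.
At steady state, accumulation factor R = 1/(1 − e^(−kτ)) ≈ 1.5279.
Each bolus raises the concentration by D/Vd = 1563/68 ≈ 22.985 μg/mL.
Cmax,ss = C₀/(1 − f) ≈ 22.985/0.6545 ≈ 35.118 μg/mL.
Steady-state trough Cmin,ss = Cmax,ss·f ≈ 35.118 × 0.3455 ≈ 12.133 μg/mL.
Trough 12.1 μg/mL vs MEC 17 μg/mL: subtherapeutic.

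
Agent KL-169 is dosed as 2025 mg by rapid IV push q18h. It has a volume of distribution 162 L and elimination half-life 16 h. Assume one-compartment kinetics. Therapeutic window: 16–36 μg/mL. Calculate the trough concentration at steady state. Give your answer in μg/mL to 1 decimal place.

10.6 μg/mL

Over one 18-h interval, 18/16 ≈ 1.125 half-lives elapse, leaving f ≈ 0.4585 of each dose.
At steady state, accumulation factor R = 1/(1 − e^(−kτ)) ≈ 1.8467.
Single-dose peak C₀ = D/Vd = 2025/162 ≈ 12.500 μg/mL.
Cmax,ss = C₀/(1 − f) ≈ 12.500/0.5415 ≈ 23.084 μg/mL.
One interval later, Cmin,ss = Cmax,ss·e^(−kτ) ≈ 23.084 × 0.4585 ≈ 10.584 μg/mL.
Trough 10.6 μg/mL vs MEC 16 μg/mL: subtherapeutic.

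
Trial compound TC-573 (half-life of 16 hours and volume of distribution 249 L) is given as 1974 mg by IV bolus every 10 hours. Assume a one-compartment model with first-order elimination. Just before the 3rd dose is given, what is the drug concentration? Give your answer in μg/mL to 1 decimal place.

8.5 μg/mL

f = (1/2)^(τ/t½) = (1/2)^(10/16) ≈ 0.6484.
C₀ = D/Vd = 1974/249 ≈ 7.928 μg/mL.
Before the 3rd dose, 2 doses have been given. Superposition: Cmin = C₀·(f + f²).
≈ 7.928 × (0.6484 + 0.4204) ≈ 7.928 × 1.0688 ≈ 8.473 μg/mL.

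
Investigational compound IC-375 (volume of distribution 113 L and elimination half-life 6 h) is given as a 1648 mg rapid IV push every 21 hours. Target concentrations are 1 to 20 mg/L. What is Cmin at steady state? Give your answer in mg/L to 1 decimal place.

Over one 21-h interval, 21/6 ≈ 3.5 half-lives elapse, leaving f ≈ 0.0884 of each dose.
Single-dose peak C₀ = D/Vd = 1648/113 ≈ 14.584 mg/L.
Steady-state trough Cmin,ss = C₀·f/(1−f) ≈ 14.584 × 0.0884/0.9116 ≈ 1.414 mg/L.
Trough 1.4 mg/L vs MEC 1 mg/L: adequate.

1.4 mg/L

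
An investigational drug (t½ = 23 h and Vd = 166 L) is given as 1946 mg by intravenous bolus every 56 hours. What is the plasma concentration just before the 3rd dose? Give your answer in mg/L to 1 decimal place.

2.6 mg/L

f = (1/2)^(τ/t½) = (1/2)^(56/23) ≈ 0.1850.
C₀ = D/Vd = 1946/166 ≈ 11.723 mg/L.
Before the 3rd dose, 2 doses have been given. Superposition: Cmin = C₀·(f + f²).
≈ 11.723 × (0.1850 + 0.0342) ≈ 11.723 × 0.2192 ≈ 2.570 mg/L.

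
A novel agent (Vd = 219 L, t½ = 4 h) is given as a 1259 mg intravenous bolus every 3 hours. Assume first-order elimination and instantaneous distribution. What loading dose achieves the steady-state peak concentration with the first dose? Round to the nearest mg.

3106 mg

f = (1/2)^(3/4) ≈ 0.594604; accumulation ratio R = 1/(1−f) ≈ 2.46672.
Loading dose to hit Cmax,ss on first dose: D_load = D_maint·R ≈ 1259 × 2.46672 ≈ 3105.60 mg.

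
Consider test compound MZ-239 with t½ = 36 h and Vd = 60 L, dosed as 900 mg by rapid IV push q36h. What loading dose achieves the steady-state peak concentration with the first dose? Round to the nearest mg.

1800 mg

f = (1/2)^(36/36) ≈ 0.500000; accumulation ratio R = 1/(1−f) ≈ 2.00000.
Loading dose to hit Cmax,ss on first dose: D_load = D_maint·R ≈ 900 × 2.00000 ≈ 1800.00 mg.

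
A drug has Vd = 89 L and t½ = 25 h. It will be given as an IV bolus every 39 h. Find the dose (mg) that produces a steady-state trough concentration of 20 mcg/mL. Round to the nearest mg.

3468 mg

τ/t½ = 39/25 ≈ 1.56, so f = (1/2)^(39/25) ≈ 0.339151.
Cmin,ss = (D/Vd)·f/(1−f), so D = Cmin,ss·Vd·(1−f)/f.
D = 20 × 89 × (1−f)/f ≈ 20 × 89 × 1.94854 ≈ 3468.40 mg.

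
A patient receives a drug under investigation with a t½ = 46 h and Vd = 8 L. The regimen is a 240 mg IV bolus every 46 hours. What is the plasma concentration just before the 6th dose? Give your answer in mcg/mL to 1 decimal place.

f = (1/2)^(τ/t½) = (1/2)^(46/46) ≈ 0.5000.
C₀ = D/Vd = 240/8 ≈ 30.000 mcg/mL.
Before the 6th dose, 5 doses have been given. Superposition: Cmin = C₀·(f + f² + … + f^5).
≈ 30.000 × (0.5000 + 0.2500 + 0.1250 + 0.0625 + 0.0313) ≈ 30.000 × 0.9688 ≈ 29.064 mcg/mL.

29.1 mcg/mL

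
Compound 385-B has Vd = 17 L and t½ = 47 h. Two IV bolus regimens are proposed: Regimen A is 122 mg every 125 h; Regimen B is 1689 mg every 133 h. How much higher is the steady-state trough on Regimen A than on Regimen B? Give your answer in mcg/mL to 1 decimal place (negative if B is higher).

Regimen A: f = (1/2)^(125/47) ≈ 0.1583; Cmin,ss = (122/17)·f/(1−f) ≈ 1.350 mcg/mL.
Regimen B: f = (1/2)^(133/47) ≈ 0.1407; Cmin,ss = (1689/17)·f/(1−f) ≈ 16.268 mcg/mL.
Difference ≈ 1.350 − 16.268 ≈ -14.918 mcg/mL.

-14.9 mcg/mL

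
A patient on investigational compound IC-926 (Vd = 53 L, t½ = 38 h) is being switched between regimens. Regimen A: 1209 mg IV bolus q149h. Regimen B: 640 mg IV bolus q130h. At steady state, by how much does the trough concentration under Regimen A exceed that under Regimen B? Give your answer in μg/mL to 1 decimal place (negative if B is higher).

0.4 μg/mL

Regimen A: f = (1/2)^(149/38) ≈ 0.0660; Cmin,ss = (1209/53)·f/(1−f) ≈ 1.612 μg/mL.
Regimen B: f = (1/2)^(130/38) ≈ 0.0934; Cmin,ss = (640/53)·f/(1−f) ≈ 1.244 μg/mL.
Difference ≈ 1.612 − 1.244 ≈ 0.368 μg/mL.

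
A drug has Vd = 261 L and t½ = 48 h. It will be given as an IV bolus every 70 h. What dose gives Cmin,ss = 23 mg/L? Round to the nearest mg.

τ/t½ = 70/48 ≈ 1.4583, so f = (1/2)^(70/48) ≈ 0.363913.
Cmin,ss = (D/Vd)·f/(1−f), so D = Cmin,ss·Vd·(1−f)/f.
D = 23 × 261 × (1−f)/f ≈ 23 × 261 × 1.74791 ≈ 10492.70 mg.

10493 mg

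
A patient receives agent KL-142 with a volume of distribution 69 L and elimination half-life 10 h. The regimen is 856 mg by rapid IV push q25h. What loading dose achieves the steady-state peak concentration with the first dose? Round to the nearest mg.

1040 mg

f = (1/2)^(25/10) ≈ 0.176777; accumulation ratio R = 1/(1−f) ≈ 1.21474.
Loading dose to hit Cmax,ss on first dose: D_load = D_maint·R ≈ 856 × 1.21474 ≈ 1039.82 mg.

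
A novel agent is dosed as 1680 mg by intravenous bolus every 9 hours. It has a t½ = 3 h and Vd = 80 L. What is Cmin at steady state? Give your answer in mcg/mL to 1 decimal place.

3.0 mcg/mL

The dosing interval is 3 half-lives, so f = 2^(−3) = 0.125.
At steady state, R = 1/(1 − 0.125) = 8/7.
Single-dose peak C₀ = D/Vd = 1680/80 = 21 mcg/mL.
Steady-state peak Cmax,ss = C₀·R = 21 × 8/7 ≈ 24.000 mcg/mL.
Steady-state trough Cmin,ss = Cmax,ss·f ≈ 24.000 × 0.125 ≈ 3.000 mcg/mL.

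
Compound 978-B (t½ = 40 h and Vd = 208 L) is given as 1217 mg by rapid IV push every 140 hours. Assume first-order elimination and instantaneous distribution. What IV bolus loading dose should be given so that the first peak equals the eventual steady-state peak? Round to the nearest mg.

f = (1/2)^(140/40) ≈ 0.088388; accumulation ratio R = 1/(1−f) ≈ 1.09696.
Loading dose to hit Cmax,ss on first dose: D_load = D_maint·R ≈ 1217 × 1.09696 ≈ 1335.00 mg.

1335 mg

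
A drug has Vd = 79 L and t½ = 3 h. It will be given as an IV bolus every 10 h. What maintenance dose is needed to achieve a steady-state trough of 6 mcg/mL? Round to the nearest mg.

τ/t½ = 10/3 ≈ 3.3333, so f = (1/2)^(10/3) ≈ 0.099213.
Cmin,ss = (D/Vd)·f/(1−f), so D = Cmin,ss·Vd·(1−f)/f.
D = 6 × 79 × (1−f)/f ≈ 6 × 79 × 9.07932 ≈ 4303.60 mg.

4304 mg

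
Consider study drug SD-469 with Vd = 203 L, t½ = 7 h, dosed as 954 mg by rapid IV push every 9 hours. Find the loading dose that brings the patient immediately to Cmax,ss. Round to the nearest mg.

f = (1/2)^(9/7) ≈ 0.410168; accumulation ratio R = 1/(1−f) ≈ 1.69540.
Loading dose to hit Cmax,ss on first dose: D_load = D_maint·R ≈ 954 × 1.69540 ≈ 1617.41 mg.

1617 mg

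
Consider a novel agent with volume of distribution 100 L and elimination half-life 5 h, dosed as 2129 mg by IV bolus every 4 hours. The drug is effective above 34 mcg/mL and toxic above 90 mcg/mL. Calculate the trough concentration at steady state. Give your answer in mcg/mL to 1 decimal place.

28.7 mcg/mL

τ/t½ = 4/5 ≈ 0.8, so fraction remaining f = (1/2)^(4/5) ≈ 0.5743.
Single-dose peak C₀ = D/Vd = 2129/100 ≈ 21.290 mcg/mL.
Steady-state trough Cmin,ss = C₀·f/(1−f) ≈ 21.290 × 0.5743/0.4257 ≈ 28.722 mcg/mL.
Trough 28.7 mcg/mL vs MEC 34 mcg/mL: subtherapeutic.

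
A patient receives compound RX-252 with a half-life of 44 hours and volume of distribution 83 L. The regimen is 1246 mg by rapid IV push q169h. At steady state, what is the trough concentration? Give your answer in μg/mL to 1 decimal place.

τ/t½ = 169/44 ≈ 3.8409, so fraction remaining f = (1/2)^(169/44) ≈ 0.0698.
Accumulation ratio R = 1/(1 − f) ≈ 1/0.9302 ≈ 1.0750.
Single-dose peak C₀ = D/Vd = 1246/83 ≈ 15.012 μg/mL.
Cmax,ss = C₀/(1 − f) ≈ 15.012/0.9302 ≈ 16.138 μg/mL.
One interval later, Cmin,ss = Cmax,ss·e^(−kτ) ≈ 16.138 × 0.0698 ≈ 1.126 μg/mL.

1.1 μg/mL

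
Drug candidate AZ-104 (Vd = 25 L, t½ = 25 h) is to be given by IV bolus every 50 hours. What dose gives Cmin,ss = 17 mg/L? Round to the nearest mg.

1275 mg

τ/t½ = 50/25 ≈ 2, so f = (1/2)^(50/25) ≈ 0.250000.
Cmin,ss = (D/Vd)·f/(1−f), so D = Cmin,ss·Vd·(1−f)/f.
D = 17 × 25 × (1−f)/f ≈ 17 × 25 × 3.00000 ≈ 1275.00 mg.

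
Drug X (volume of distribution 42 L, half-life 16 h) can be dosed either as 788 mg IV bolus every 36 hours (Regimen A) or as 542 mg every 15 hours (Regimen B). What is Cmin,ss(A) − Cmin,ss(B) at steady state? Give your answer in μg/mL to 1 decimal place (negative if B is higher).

-9.1 μg/mL

Regimen A: f = (1/2)^(36/16) ≈ 0.2102; Cmin,ss = (788/42)·f/(1−f) ≈ 4.993 μg/mL.
Regimen B: f = (1/2)^(15/16) ≈ 0.5221; Cmin,ss = (542/42)·f/(1−f) ≈ 14.098 μg/mL.
Difference ≈ 4.993 − 14.098 ≈ -9.105 μg/mL.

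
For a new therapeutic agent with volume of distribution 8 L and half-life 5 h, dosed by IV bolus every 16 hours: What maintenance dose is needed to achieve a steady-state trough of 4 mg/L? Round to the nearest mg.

τ/t½ = 16/5 ≈ 3.2, so f = (1/2)^(16/5) ≈ 0.108819.
Cmin,ss = (D/Vd)·f/(1−f), so D = Cmin,ss·Vd·(1−f)/f.
D = 4 × 8 × (1−f)/f ≈ 4 × 8 × 8.18957 ≈ 262.07 mg.

262 mg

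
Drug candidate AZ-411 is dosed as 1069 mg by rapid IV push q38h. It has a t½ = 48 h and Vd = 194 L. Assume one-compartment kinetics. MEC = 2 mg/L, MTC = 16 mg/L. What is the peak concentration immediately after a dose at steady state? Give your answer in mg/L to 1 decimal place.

τ/t½ = 38/48 ≈ 0.79167, so fraction remaining f = (1/2)^(38/48) ≈ 0.5777.
At steady state, accumulation factor R = 1/(1 − e^(−kτ)) ≈ 2.3680.
Single-dose peak C₀ = D/Vd = 1069/194 ≈ 5.510 mg/L.
Cmax,ss = C₀/(1 − f) ≈ 5.510/0.4223 ≈ 13.048 mg/L.
Peak 13.0 mg/L vs MTC 16 mg/L: below toxic threshold.

13.0 mg/L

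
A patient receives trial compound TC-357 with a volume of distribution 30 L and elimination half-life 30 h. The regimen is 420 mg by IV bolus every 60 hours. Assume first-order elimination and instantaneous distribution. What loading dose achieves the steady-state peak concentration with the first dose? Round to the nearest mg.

560 mg

f = (1/2)^(60/30) ≈ 0.250000; accumulation ratio R = 1/(1−f) ≈ 1.33333.
Loading dose to hit Cmax,ss on first dose: D_load = D_maint·R ≈ 420 × 1.33333 ≈ 560.00 mg.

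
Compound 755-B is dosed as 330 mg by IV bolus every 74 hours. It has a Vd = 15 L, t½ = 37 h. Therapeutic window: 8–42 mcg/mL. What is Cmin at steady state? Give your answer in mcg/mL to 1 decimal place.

τ = 74 h = 2 half-lives, so f = (1/2)^2 = 0.25.
Accumulation ratio R = 1/(1 − f) = 1/0.75 = 4/3.
Single-dose peak C₀ = D/Vd = 330/15 = 22 mcg/mL.
Steady-state peak Cmax,ss = C₀·R = 22 × 4/3 ≈ 29.333 mcg/mL.
Steady-state trough Cmin,ss = Cmax,ss·f ≈ 29.333 × 0.25 ≈ 7.333 mcg/mL.
Trough 7.3 mcg/mL vs MEC 8 mcg/mL: subtherapeutic.

7.3 mcg/mL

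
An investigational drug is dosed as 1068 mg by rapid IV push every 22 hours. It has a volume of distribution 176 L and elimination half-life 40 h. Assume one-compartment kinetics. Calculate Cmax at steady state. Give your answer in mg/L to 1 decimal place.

19.1 mg/L

Over one 22-h interval, 22/40 ≈ 0.55 half-lives elapse, leaving f ≈ 0.6830 of each dose.
Accumulation ratio R = 1/(1 − f) ≈ 1/0.3170 ≈ 3.1546.
Single-dose peak C₀ = D/Vd = 1068/176 ≈ 6.068 mg/L.
Steady-state peak Cmax,ss = C₀·R ≈ 6.068 × 3.1546 ≈ 19.142 mg/L.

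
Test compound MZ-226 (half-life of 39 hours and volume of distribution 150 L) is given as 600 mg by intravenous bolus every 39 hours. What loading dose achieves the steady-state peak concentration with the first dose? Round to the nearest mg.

1200 mg

f = (1/2)^(39/39) ≈ 0.500000; accumulation ratio R = 1/(1−f) ≈ 2.00000.
Loading dose to hit Cmax,ss on first dose: D_load = D_maint·R ≈ 600 × 2.00000 ≈ 1200.00 mg.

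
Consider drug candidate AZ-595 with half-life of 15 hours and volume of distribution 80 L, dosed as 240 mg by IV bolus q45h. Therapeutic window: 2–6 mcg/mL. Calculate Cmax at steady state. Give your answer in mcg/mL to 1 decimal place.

3.4 mcg/mL

The dosing interval is 3 half-lives, so f = 2^(−3) = 0.125.
At steady state, R = 1/(1 − 0.125) = 8/7.
Single-dose peak C₀ = D/Vd = 240/80 = 3 mcg/mL.
Steady-state peak Cmax,ss = C₀·R = 3 × 8/7 ≈ 3.429 mcg/mL.
Peak 3.4 mcg/mL vs MTC 6 mcg/mL: below toxic threshold.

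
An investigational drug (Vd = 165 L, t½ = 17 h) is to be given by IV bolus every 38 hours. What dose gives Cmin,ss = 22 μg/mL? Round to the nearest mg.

τ/t½ = 38/17 ≈ 2.2353, so f = (1/2)^(38/17) ≈ 0.212378.
Cmin,ss = (D/Vd)·f/(1−f), so D = Cmin,ss·Vd·(1−f)/f.
D = 22 × 165 × (1−f)/f ≈ 22 × 165 × 3.70859 ≈ 13462.18 mg.

13462 mg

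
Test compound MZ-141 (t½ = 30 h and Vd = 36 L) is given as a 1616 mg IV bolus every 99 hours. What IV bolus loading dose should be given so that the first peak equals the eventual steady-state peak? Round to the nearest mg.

1799 mg

f = (1/2)^(99/30) ≈ 0.101532; accumulation ratio R = 1/(1−f) ≈ 1.11301.
Loading dose to hit Cmax,ss on first dose: D_load = D_maint·R ≈ 1616 × 1.11301 ≈ 1798.62 mg.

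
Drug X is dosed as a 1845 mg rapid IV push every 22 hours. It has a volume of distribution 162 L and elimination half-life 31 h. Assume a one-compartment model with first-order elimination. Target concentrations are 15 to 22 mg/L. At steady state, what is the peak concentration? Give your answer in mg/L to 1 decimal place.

29.3 mg/L

Over one 22-h interval, 22/31 ≈ 0.70968 half-lives elapse, leaving f ≈ 0.6115 of each dose.
At steady state, accumulation factor R = 1/(1 − e^(−kτ)) ≈ 2.5740.
Single-dose peak C₀ = D/Vd = 1845/162 ≈ 11.389 mg/L.
Steady-state peak Cmax,ss = C₀·R ≈ 11.389 × 2.5740 ≈ 29.315 mg/L.
Peak 29.3 mg/L vs MTC 22 mg/L: exceeds toxic threshold.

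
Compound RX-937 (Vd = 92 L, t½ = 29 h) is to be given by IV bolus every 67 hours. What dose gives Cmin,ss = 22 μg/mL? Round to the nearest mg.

τ/t½ = 67/29 ≈ 2.3103, so f = (1/2)^(67/29) ≈ 0.201612.
Cmin,ss = (D/Vd)·f/(1−f), so D = Cmin,ss·Vd·(1−f)/f.
D = 22 × 92 × (1−f)/f ≈ 22 × 92 × 3.96002 ≈ 8015.08 mg.

8015 mg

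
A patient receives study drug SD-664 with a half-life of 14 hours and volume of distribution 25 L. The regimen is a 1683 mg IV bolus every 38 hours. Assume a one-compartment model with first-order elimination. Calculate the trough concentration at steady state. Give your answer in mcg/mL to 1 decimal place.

12.1 mcg/mL

Over one 38-h interval, 38/14 ≈ 2.7143 half-lives elapse, leaving f ≈ 0.1524 of each dose.
Accumulation ratio R = 1/(1 − f) ≈ 1/0.8476 ≈ 1.1798.
Each bolus raises the concentration by D/Vd = 1683/25 ≈ 67.320 mcg/mL.
Cmax,ss = C₀/(1 − f) ≈ 67.320/0.8476 ≈ 79.424 mcg/mL.
One interval later, Cmin,ss = Cmax,ss·e^(−kτ) ≈ 79.424 × 0.1524 ≈ 12.104 mcg/mL.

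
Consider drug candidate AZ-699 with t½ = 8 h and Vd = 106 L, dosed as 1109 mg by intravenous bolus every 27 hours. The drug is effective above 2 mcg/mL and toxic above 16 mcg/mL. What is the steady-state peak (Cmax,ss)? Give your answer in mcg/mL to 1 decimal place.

11.6 mcg/mL

Over one 27-h interval, 27/8 ≈ 3.375 half-lives elapse, leaving f ≈ 0.0964 of each dose.
At steady state, accumulation factor R = 1/(1 − e^(−kτ)) ≈ 1.1067.
Single-dose peak C₀ = D/Vd = 1109/106 ≈ 10.462 mcg/mL.
Cmax,ss = C₀/(1 − f) ≈ 10.462/0.9036 ≈ 11.578 mcg/mL.
Peak 11.6 mcg/mL vs MTC 16 mcg/mL: below toxic threshold.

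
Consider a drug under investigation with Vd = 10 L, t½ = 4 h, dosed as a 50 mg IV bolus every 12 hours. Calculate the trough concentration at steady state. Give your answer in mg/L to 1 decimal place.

The dosing interval is 3 half-lives, so f = 2^(−3) = 0.125.
Accumulation ratio R = 1/(1 − f) = 1/0.875 = 8/7.
Single-dose peak C₀ = D/Vd = 50/10 = 5 mg/L.
Steady-state peak Cmax,ss = C₀·R = 5 × 8/7 ≈ 5.714 mg/L.
Steady-state trough Cmin,ss = Cmax,ss·f ≈ 5.714 × 0.125 ≈ 0.714 mg/L.

0.7 mg/L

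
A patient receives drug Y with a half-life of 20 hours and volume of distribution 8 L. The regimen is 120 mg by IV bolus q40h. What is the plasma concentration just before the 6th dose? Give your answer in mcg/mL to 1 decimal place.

f = (1/2)^(τ/t½) = (1/2)^(40/20) ≈ 0.2500.
C₀ = D/Vd = 120/8 ≈ 15.000 mcg/mL.
Before the 6th dose, 5 doses have been given. Superposition: Cmin = C₀·(f + f² + … + f^5).
≈ 15.000 × (0.2500 + 0.0625 + 0.0156 + 0.0039 + 0.0010) ≈ 15.000 × 0.3330 ≈ 4.995 mcg/mL.

5.0 mcg/mL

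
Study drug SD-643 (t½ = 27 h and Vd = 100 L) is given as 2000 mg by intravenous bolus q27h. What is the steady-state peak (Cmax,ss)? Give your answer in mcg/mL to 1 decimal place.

40.0 mcg/mL

The dosing interval is 1 half-life, so f = 2^(−1) = 0.5.
Accumulation ratio R = 1/(1 − f) = 1/0.5 = 2/1.
Single-dose peak C₀ = D/Vd = 2000/100 = 20 mcg/mL.
Steady-state peak Cmax,ss = C₀·R = 20 × 2/1 ≈ 40.000 mcg/mL.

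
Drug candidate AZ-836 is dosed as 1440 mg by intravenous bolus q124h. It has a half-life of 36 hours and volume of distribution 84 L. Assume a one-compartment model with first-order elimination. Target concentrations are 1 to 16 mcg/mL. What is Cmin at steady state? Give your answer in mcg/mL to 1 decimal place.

k = ln2/t½ = ln2/36 ≈ 0.019254 h⁻¹; fraction remaining f = e^(−kτ) = e^(−0.019254×124) ≈ 0.0919.
Each bolus raises the concentration by D/Vd = 1440/84 ≈ 17.143 mcg/mL.
Steady-state trough Cmin,ss = C₀·f/(1−f) ≈ 17.143 × 0.0919/0.9081 ≈ 1.735 mcg/mL.
Trough 1.7 mcg/mL vs MEC 1 mcg/mL: adequate.

1.7 mcg/mL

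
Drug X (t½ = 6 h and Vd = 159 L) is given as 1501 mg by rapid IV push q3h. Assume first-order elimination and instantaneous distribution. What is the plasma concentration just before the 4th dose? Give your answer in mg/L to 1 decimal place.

f = (1/2)^(τ/t½) = (1/2)^(3/6) ≈ 0.7071.
C₀ = D/Vd = 1501/159 ≈ 9.440 mg/L.
Before the 4th dose, 3 doses have been given. Superposition: Cmin = C₀·(f + f² + … + f^3).
≈ 9.440 × (0.7071 + 0.5000 + 0.3535) ≈ 9.440 × 1.5606 ≈ 14.732 mg/L.

14.7 mg/L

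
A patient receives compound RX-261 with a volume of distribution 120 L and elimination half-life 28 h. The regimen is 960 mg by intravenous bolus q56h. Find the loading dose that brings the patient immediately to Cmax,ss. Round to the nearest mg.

f = (1/2)^(56/28) ≈ 0.250000; accumulation ratio R = 1/(1−f) ≈ 1.33333.
Loading dose to hit Cmax,ss on first dose: D_load = D_maint·R ≈ 960 × 1.33333 ≈ 1280.00 mg.

1280 mg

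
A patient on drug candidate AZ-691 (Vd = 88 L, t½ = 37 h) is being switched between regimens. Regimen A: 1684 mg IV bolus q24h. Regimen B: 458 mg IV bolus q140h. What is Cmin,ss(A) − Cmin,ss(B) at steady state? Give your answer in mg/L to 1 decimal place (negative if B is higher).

Regimen A: f = (1/2)^(24/37) ≈ 0.6379; Cmin,ss = (1684/88)·f/(1−f) ≈ 33.712 mg/L.
Regimen B: f = (1/2)^(140/37) ≈ 0.0726; Cmin,ss = (458/88)·f/(1−f) ≈ 0.407 mg/L.
Difference ≈ 33.712 − 0.407 ≈ 33.305 mg/L.

33.3 mg/L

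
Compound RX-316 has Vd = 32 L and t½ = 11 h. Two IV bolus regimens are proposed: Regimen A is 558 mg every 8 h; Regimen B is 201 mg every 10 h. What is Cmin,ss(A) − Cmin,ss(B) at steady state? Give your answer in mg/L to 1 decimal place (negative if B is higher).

19.4 mg/L

Regimen A: f = (1/2)^(8/11) ≈ 0.6040; Cmin,ss = (558/32)·f/(1−f) ≈ 26.597 mg/L.
Regimen B: f = (1/2)^(10/11) ≈ 0.5325; Cmin,ss = (201/32)·f/(1−f) ≈ 7.155 mg/L.
Difference ≈ 26.597 − 7.155 ≈ 19.442 mg/L.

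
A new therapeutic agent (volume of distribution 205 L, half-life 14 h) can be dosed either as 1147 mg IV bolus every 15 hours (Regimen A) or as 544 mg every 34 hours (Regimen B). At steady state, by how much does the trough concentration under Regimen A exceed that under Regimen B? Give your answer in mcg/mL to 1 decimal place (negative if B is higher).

Regimen A: f = (1/2)^(15/14) ≈ 0.4758; Cmin,ss = (1147/205)·f/(1−f) ≈ 5.079 mcg/mL.
Regimen B: f = (1/2)^(34/14) ≈ 0.1857; Cmin,ss = (544/205)·f/(1−f) ≈ 0.605 mcg/mL.
Difference ≈ 5.079 − 0.605 ≈ 4.474 mcg/mL.

4.5 mcg/mL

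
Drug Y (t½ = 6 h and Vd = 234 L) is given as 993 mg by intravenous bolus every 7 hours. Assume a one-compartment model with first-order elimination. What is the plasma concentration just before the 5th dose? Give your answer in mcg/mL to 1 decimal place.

f = (1/2)^(τ/t½) = (1/2)^(7/6) ≈ 0.4454.
C₀ = D/Vd = 993/234 ≈ 4.244 mcg/mL.
Before the 5th dose, 4 doses have been given. Superposition: Cmin = C₀·(f + f² + … + f^4).
≈ 4.244 × (0.4454 + 0.1984 + 0.0884 + 0.0394) ≈ 4.244 × 0.7716 ≈ 3.275 mcg/mL.

3.3 mcg/mL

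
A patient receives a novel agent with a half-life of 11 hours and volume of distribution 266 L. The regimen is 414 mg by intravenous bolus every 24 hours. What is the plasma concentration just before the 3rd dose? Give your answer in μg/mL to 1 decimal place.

0.4 μg/mL

f = (1/2)^(τ/t½) = (1/2)^(24/11) ≈ 0.2204.
C₀ = D/Vd = 414/266 ≈ 1.556 μg/mL.
Before the 3rd dose, 2 doses have been given. Superposition: Cmin = C₀·(f + f²).
≈ 1.556 × (0.2204 + 0.0486) ≈ 1.556 × 0.2690 ≈ 0.419 μg/mL.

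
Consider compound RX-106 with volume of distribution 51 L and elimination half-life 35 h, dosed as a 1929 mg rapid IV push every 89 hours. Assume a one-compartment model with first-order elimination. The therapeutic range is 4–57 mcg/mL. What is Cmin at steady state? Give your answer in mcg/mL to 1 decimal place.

Over one 89-h interval, 89/35 ≈ 2.5429 half-lives elapse, leaving f ≈ 0.1716 of each dose.
Each bolus raises the concentration by D/Vd = 1929/51 ≈ 37.824 mcg/mL.
Steady-state trough Cmin,ss = C₀·f/(1−f) ≈ 37.824 × 0.1716/0.8284 ≈ 7.835 mcg/mL.
Trough 7.8 mcg/mL vs MEC 4 mcg/mL: adequate.

7.8 mcg/mL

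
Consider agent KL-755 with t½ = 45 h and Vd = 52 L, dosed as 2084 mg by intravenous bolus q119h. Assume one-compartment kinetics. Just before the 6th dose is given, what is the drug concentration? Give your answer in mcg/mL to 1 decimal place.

f = (1/2)^(τ/t½) = (1/2)^(119/45) ≈ 0.1599.
C₀ = D/Vd = 2084/52 ≈ 40.077 mcg/mL.
Before the 6th dose, 5 doses have been given. Superposition: Cmin = C₀·(f + f² + … + f^5).
≈ 40.077 × (0.1599 + 0.0256 + 0.0041 + 0.0007 + 0.0001) ≈ 40.077 × 0.1904 ≈ 7.631 mcg/mL.

7.6 mcg/mL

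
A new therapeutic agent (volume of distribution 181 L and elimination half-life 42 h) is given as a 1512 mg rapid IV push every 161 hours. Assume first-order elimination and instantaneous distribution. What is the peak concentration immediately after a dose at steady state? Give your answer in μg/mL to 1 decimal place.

9.0 μg/mL

τ/t½ = 161/42 ≈ 3.8333, so fraction remaining f = (1/2)^(161/42) ≈ 0.0702.
At steady state, accumulation factor R = 1/(1 − e^(−kτ)) ≈ 1.0755.
Single-dose peak C₀ = D/Vd = 1512/181 ≈ 8.354 μg/mL.
Cmax,ss = C₀/(1 − f) ≈ 8.354/0.9298 ≈ 8.985 μg/mL.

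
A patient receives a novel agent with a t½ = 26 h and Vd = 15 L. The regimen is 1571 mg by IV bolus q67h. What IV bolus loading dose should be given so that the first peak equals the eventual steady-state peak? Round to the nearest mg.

1887 mg

f = (1/2)^(67/26) ≈ 0.167598; accumulation ratio R = 1/(1−f) ≈ 1.20134.
Loading dose to hit Cmax,ss on first dose: D_load = D_maint·R ≈ 1571 × 1.20134 ≈ 1887.31 mg.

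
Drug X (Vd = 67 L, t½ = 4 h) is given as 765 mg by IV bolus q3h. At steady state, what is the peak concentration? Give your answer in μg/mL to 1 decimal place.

τ/t½ = 3/4 ≈ 0.75, so fraction remaining f = (1/2)^(3/4) ≈ 0.5946.
At steady state, accumulation factor R = 1/(1 − e^(−kτ)) ≈ 2.4667.
Single-dose peak C₀ = D/Vd = 765/67 ≈ 11.418 μg/mL.
Cmax,ss = C₀/(1 − f) ≈ 11.418/0.4054 ≈ 28.165 μg/mL.

28.2 μg/mL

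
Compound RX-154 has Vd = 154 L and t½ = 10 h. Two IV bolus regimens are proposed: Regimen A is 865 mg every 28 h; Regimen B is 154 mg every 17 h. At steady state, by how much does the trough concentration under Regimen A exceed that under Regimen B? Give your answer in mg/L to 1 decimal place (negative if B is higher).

0.5 mg/L

Regimen A: f = (1/2)^(28/10) ≈ 0.1436; Cmin,ss = (865/154)·f/(1−f) ≈ 0.942 mg/L.
Regimen B: f = (1/2)^(17/10) ≈ 0.3078; Cmin,ss = (154/154)·f/(1−f) ≈ 0.445 mg/L.
Difference ≈ 0.942 − 0.445 ≈ 0.497 mg/L.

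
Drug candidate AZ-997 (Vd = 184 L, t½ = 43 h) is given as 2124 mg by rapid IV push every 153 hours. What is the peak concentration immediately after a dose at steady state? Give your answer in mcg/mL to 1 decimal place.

Over one 153-h interval, 153/43 ≈ 3.5581 half-lives elapse, leaving f ≈ 0.0849 of each dose.
Accumulation ratio R = 1/(1 − f) ≈ 1/0.9151 ≈ 1.0928.
Each bolus raises the concentration by D/Vd = 2124/184 ≈ 11.543 mcg/mL.
Steady-state peak Cmax,ss = C₀·R ≈ 11.543 × 1.0928 ≈ 12.614 mcg/mL.

12.6 mcg/mL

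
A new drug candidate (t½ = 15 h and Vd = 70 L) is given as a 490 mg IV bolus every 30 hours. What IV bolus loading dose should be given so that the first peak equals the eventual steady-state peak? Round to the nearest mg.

653 mg

f = (1/2)^(30/15) ≈ 0.250000; accumulation ratio R = 1/(1−f) ≈ 1.33333.
Loading dose to hit Cmax,ss on first dose: D_load = D_maint·R ≈ 490 × 1.33333 ≈ 653.33 mg.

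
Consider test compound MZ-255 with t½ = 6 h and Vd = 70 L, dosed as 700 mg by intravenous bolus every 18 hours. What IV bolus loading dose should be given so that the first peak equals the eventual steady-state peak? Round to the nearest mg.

f = (1/2)^(18/6) ≈ 0.125000; accumulation ratio R = 1/(1−f) ≈ 1.14286.
Loading dose to hit Cmax,ss on first dose: D_load = D_maint·R ≈ 700 × 1.14286 ≈ 800.00 mg.

800 mg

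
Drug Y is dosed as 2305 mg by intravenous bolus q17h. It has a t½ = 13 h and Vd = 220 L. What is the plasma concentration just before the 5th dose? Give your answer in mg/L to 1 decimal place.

6.9 mg/L

f = (1/2)^(τ/t½) = (1/2)^(17/13) ≈ 0.4040.
C₀ = D/Vd = 2305/220 ≈ 10.477 mg/L.
Before the 5th dose, 4 doses have been given. Superposition: Cmin = C₀·(f + f² + … + f^4).
≈ 10.477 × (0.4040 + 0.1632 + 0.0659 + 0.0266) ≈ 10.477 × 0.6597 ≈ 6.912 mg/L.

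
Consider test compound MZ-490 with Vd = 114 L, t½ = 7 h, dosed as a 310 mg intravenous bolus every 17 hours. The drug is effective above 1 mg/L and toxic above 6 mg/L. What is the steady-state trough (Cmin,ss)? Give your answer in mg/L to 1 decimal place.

τ/t½ = 17/7 ≈ 2.4286, so fraction remaining f = (1/2)^(17/7) ≈ 0.1857.
Accumulation ratio R = 1/(1 − f) ≈ 1/0.8143 ≈ 1.2280.
Single-dose peak C₀ = D/Vd = 310/114 ≈ 2.719 mg/L.
Steady-state peak Cmax,ss = C₀·R ≈ 2.719 × 1.2280 ≈ 3.339 mg/L.
One interval later, Cmin,ss = Cmax,ss·e^(−kτ) ≈ 3.339 × 0.1857 ≈ 0.620 mg/L.
Trough 0.6 mg/L vs MEC 1 mg/L: subtherapeutic.

0.6 mg/L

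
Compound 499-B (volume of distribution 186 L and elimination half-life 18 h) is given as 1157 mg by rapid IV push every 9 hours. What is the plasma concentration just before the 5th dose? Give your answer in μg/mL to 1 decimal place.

f = (1/2)^(τ/t½) = (1/2)^(9/18) ≈ 0.7071.
C₀ = D/Vd = 1157/186 ≈ 6.220 μg/mL.
Before the 5th dose, 4 doses have been given. Superposition: Cmin = C₀·(f + f² + … + f^4).
≈ 6.220 × (0.7071 + 0.5000 + 0.3535 + 0.2500) ≈ 6.220 × 1.8106 ≈ 11.262 μg/mL.

11.3 μg/mL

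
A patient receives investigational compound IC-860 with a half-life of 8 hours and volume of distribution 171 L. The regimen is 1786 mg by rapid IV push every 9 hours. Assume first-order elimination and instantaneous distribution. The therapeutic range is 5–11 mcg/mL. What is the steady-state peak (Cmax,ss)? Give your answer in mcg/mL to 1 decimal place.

τ/t½ = 9/8 ≈ 1.125, so fraction remaining f = (1/2)^(9/8) ≈ 0.4585.
At steady state, accumulation factor R = 1/(1 − e^(−kτ)) ≈ 1.8467.
Single-dose peak C₀ = D/Vd = 1786/171 ≈ 10.444 mcg/mL.
Steady-state peak Cmax,ss = C₀·R ≈ 10.444 × 1.8467 ≈ 19.287 mcg/mL.
Peak 19.3 mcg/mL vs MTC 11 mcg/mL: exceeds toxic threshold.

19.3 mcg/mL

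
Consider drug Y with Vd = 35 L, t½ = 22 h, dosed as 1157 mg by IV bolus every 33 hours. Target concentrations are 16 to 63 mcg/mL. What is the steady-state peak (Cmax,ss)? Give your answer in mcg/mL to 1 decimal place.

51.1 mcg/mL

Over one 33-h interval, 33/22 ≈ 1.5 half-lives elapse, leaving f ≈ 0.3536 of each dose.
Accumulation ratio R = 1/(1 − f) ≈ 1/0.6464 ≈ 1.5470.
Single-dose peak C₀ = D/Vd = 1157/35 ≈ 33.057 mcg/mL.
Steady-state peak Cmax,ss = C₀·R ≈ 33.057 × 1.5470 ≈ 51.139 mcg/mL.
Peak 51.1 mcg/mL vs MTC 63 mcg/mL: below toxic threshold.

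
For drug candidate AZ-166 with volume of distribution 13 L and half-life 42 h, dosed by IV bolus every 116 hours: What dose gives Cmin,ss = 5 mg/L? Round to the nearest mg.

376 mg

τ/t½ = 116/42 ≈ 2.7619, so f = (1/2)^(116/42) ≈ 0.147429.
Cmin,ss = (D/Vd)·f/(1−f), so D = Cmin,ss·Vd·(1−f)/f.
D = 5 × 13 × (1−f)/f ≈ 5 × 13 × 5.78293 ≈ 375.89 mg.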